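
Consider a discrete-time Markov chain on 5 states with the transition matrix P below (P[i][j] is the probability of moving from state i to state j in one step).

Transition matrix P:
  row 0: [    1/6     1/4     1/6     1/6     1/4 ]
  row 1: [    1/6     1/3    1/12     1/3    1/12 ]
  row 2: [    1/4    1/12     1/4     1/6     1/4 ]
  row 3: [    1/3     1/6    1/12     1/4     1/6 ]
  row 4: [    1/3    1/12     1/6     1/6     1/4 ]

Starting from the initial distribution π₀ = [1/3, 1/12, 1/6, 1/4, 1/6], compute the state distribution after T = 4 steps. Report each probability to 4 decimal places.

t=0: π = [0.3333, 0.0833, 0.1667, 0.2500, 0.1667]
t=1: π = [0.2500, 0.1806, 0.1528, 0.2014, 0.2153]
t=2: π = [0.2488, 0.1869, 0.1476, 0.2135, 0.2031]
t=3: π = [0.2484, 0.1893, 0.1456, 0.2156, 0.2011]
t=4: π = [0.2482, 0.1900, 0.1451, 0.2162, 0.2005]

π = [0.2482, 0.1900, 0.1451, 0.2162, 0.2005]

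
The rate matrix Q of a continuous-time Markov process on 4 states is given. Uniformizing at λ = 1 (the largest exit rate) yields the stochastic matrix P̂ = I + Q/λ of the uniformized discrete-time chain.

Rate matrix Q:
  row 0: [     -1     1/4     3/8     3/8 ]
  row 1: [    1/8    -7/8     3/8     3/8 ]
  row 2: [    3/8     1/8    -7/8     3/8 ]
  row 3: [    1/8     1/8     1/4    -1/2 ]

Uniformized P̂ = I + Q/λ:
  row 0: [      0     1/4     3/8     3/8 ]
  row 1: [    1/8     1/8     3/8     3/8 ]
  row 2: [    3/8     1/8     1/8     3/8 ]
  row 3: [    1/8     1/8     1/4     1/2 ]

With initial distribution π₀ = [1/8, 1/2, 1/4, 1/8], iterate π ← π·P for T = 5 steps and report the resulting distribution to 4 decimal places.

t=0: π = [0.1250, 0.5000, 0.2500, 0.1250]
t=1: π = [0.1719, 0.1406, 0.2969, 0.3906]
t=2: π = [0.1777, 0.1465, 0.2520, 0.4238]
t=3: π = [0.1658, 0.1472, 0.2590, 0.4280]
t=4: π = [0.1690, 0.1457, 0.2567, 0.4285]
t=5: π = [0.1681, 0.1461, 0.2573, 0.4286]

π = [0.1681, 0.1461, 0.2573, 0.4286]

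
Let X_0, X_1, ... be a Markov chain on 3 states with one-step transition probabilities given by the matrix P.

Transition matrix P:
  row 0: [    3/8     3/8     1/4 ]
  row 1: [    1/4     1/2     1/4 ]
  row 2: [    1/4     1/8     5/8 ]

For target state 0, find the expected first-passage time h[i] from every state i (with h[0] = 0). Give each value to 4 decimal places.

h = [0.0000, 4.0000, 4.0000]

First-step conditioning: h[0] = 0; for i ≠ 0, h[i] = 1 + Σ_k P[i][k]·h[k].
  h[1] = 1 + 1/2·h[1] + 1/4·h[2]
  h[2] = 1 + 1/8·h[1] + 5/8·h[2]
Solving the 2×2 linear system over states ≠ 0 gives exactly h = [0, 4, 4] (h[0] = 0 is the target).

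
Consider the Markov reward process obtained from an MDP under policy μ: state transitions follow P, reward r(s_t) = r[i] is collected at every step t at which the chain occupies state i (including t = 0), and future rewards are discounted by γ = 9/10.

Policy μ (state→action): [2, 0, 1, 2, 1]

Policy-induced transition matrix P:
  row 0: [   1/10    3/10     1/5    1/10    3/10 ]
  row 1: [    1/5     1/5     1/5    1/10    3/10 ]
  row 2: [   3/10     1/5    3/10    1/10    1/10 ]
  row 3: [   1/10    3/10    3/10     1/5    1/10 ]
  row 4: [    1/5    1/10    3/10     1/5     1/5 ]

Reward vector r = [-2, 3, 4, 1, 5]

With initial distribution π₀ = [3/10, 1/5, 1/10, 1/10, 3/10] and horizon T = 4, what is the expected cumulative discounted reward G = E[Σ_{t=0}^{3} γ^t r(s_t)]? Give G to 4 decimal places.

t=0: π = [0.3000, 0.2000, 0.1000, 0.1000, 0.3000], E[r] = 2.0000, γ^t·E[r] = 2.000000, running G = 2.000000
t=1: π = [0.1700, 0.2100, 0.2500, 0.1400, 0.2300], E[r] = 2.5800, γ^t·E[r] = 2.322000, running G = 4.322000
t=2: π = [0.1940, 0.2080, 0.2620, 0.1370, 0.1990], E[r] = 2.4160, γ^t·E[r] = 1.956960, running G = 6.278960
t=3: π = [0.1931, 0.2132, 0.2598, 0.1336, 0.2003], E[r] = 2.4277, γ^t·E[r] = 1.769793, running G = 8.048753

G = 8.0488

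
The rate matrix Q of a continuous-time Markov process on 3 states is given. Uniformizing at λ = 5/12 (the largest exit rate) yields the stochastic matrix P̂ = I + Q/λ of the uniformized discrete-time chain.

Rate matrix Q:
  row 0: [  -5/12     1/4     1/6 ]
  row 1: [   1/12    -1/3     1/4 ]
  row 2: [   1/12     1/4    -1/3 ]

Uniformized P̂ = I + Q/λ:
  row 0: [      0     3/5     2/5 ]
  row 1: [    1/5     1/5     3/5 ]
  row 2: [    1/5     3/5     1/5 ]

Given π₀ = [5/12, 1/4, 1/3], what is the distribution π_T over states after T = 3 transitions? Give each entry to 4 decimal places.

t=0: π = [0.4167, 0.2500, 0.3333]
t=1: π = [0.1167, 0.5000, 0.3833]
t=2: π = [0.1767, 0.4000, 0.4233]
t=3: π = [0.1647, 0.4400, 0.3953]

π = [0.1647, 0.4400, 0.3953]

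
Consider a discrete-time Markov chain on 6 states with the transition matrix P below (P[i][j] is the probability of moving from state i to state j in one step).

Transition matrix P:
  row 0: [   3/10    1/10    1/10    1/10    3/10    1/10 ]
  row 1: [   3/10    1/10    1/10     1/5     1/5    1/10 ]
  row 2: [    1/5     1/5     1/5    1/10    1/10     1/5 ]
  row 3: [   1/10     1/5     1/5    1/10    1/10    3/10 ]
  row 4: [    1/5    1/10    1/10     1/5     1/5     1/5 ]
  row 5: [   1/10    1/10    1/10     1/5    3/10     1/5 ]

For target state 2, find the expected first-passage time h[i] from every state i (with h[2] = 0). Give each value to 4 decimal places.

h = [8.6800, 8.6011, 0.0000, 7.8023, 8.5913, 8.5824]

First-step conditioning: h[2] = 0; for i ≠ 2, h[i] = 1 + Σ_k P[i][k]·h[k].
  h[0] = 1 + 3/10·h[0] + 1/10·h[1] + 1/10·h[3] + 3/10·h[4] + 1/10·h[5]
  h[1] = 1 + 3/10·h[0] + 1/10·h[1] + 1/5·h[3] + 1/5·h[4] + 1/10·h[5]
  h[3] = 1 + 1/10·h[0] + 1/5·h[1] + 1/10·h[3] + 1/10·h[4] + 3/10·h[5]
  h[4] = 1 + 1/5·h[0] + 1/10·h[1] + 1/5·h[3] + 1/5·h[4] + 1/5·h[5]
  h[5] = 1 + 1/10·h[0] + 1/10·h[1] + 1/5·h[3] + 3/10·h[4] + 1/5·h[5]
Solving the 5×5 linear system over states ≠ 2 gives exactly h = [9791/1128, 1617/188, 0, 8801/1128, 9691/1128, 3227/376] (h[2] = 0 is the target).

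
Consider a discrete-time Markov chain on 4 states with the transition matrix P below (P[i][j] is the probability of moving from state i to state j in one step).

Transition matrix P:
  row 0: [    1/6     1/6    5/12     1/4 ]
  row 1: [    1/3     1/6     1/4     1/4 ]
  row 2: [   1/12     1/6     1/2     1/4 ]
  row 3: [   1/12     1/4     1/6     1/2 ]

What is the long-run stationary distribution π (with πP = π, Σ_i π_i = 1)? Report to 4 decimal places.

Balance equations π_j = Σ_i π_i·P[i][j]:
  π_0 = 1/6·π_0 + 1/3·π_1 + 1/12·π_2 + 1/12·π_3
  π_1 = 1/6·π_0 + 1/6·π_1 + 1/6·π_2 + 1/4·π_3
  π_2 = 5/12·π_0 + 1/4·π_1 + 1/2·π_2 + 1/6·π_3
  normalize: π_0 + π_1 + π_2 + π_3 = 1
Solving the linear system gives exactly π = [19/132, 7/36, 65/198, 1/3].

π = [0.1439, 0.1944, 0.3283, 0.3333]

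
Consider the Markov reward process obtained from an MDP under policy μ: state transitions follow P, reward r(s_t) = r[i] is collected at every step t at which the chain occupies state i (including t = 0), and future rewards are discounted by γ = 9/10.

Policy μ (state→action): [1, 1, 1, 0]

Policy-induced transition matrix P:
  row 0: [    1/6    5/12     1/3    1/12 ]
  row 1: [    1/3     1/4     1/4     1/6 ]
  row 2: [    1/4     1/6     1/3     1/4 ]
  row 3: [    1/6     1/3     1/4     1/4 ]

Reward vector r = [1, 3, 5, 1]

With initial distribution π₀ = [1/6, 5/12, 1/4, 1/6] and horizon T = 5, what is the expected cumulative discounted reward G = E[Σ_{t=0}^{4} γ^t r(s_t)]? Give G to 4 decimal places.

t=0: π = [0.1667, 0.4167, 0.2500, 0.1667], E[r] = 2.8333, γ^t·E[r] = 2.833333, running G = 2.833333
t=1: π = [0.2569, 0.2708, 0.2847, 0.1875], E[r] = 2.6806, γ^t·E[r] = 2.412500, running G = 5.245833
t=2: π = [0.2355, 0.2847, 0.2951, 0.1846], E[r] = 2.7500, γ^t·E[r] = 2.227500, running G = 7.473333
t=3: π = [0.2387, 0.2800, 0.2942, 0.1870], E[r] = 2.7370, γ^t·E[r] = 1.995258, running G = 9.468591
t=4: π = [0.2379, 0.2809, 0.2944, 0.1869], E[r] = 2.7394, γ^t·E[r] = 1.797288, running G = 11.265879

G = 11.2659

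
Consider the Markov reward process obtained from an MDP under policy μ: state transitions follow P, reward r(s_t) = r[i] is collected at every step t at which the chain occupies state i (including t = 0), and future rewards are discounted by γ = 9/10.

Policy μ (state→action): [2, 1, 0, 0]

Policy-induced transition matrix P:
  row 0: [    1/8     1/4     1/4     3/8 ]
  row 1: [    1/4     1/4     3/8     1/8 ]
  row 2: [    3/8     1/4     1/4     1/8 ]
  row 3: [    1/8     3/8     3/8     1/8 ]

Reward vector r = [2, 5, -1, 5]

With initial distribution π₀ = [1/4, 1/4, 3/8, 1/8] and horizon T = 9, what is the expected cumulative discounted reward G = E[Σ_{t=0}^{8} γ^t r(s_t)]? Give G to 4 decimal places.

t=0: π = [0.2500, 0.2500, 0.3750, 0.1250], E[r] = 2.0000, γ^t·E[r] = 2.000000, running G = 2.000000
t=1: π = [0.2500, 0.2656, 0.2969, 0.1875], E[r] = 2.4688, γ^t·E[r] = 2.221875, running G = 4.221875
t=2: π = [0.2324, 0.2734, 0.3066, 0.1875], E[r] = 2.4629, γ^t·E[r] = 1.994941, running G = 6.216816
t=3: π = [0.2358, 0.2734, 0.3076, 0.1831], E[r] = 2.4468, γ^t·E[r] = 1.783701, running G = 8.000517
t=4: π = [0.2361, 0.2729, 0.3071, 0.1840], E[r] = 2.4493, γ^t·E[r] = 1.607013, running G = 9.607530
t=5: π = [0.2359, 0.2730, 0.3071, 0.1840], E[r] = 2.4497, γ^t·E[r] = 1.446541, running G = 11.054071
t=6: π = [0.2359, 0.2730, 0.3071, 0.1840], E[r] = 2.4495, γ^t·E[r] = 1.301784, running G = 12.355854
t=7: π = [0.2359, 0.2730, 0.3071, 0.1840], E[r] = 2.4495, γ^t·E[r] = 1.171612, running G = 13.527466
t=8: π = [0.2359, 0.2730, 0.3071, 0.1840], E[r] = 2.4496, γ^t·E[r] = 1.054454, running G = 14.581920

G = 14.5819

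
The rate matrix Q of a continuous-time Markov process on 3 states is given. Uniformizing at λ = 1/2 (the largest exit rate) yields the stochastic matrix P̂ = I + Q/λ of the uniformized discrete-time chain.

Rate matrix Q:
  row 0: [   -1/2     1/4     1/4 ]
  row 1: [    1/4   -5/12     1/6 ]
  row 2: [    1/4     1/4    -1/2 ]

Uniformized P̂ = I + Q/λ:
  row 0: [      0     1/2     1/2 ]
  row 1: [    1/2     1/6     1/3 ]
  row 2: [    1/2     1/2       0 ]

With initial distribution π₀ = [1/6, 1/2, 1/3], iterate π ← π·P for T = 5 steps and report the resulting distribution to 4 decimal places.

t=0: π = [0.1667, 0.5000, 0.3333]
t=1: π = [0.4167, 0.3333, 0.2500]
t=2: π = [0.2917, 0.3889, 0.3194]
t=3: π = [0.3542, 0.3704, 0.2755]
t=4: π = [0.3229, 0.3765, 0.3005]
t=5: π = [0.3385, 0.3745, 0.2870]

π = [0.3385, 0.3745, 0.2870]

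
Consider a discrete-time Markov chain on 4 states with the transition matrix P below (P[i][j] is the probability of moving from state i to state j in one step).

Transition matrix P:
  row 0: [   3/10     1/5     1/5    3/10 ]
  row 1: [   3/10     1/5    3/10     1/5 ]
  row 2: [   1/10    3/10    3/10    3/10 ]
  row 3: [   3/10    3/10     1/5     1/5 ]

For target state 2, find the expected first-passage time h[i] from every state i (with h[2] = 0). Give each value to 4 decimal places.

First-step conditioning: h[2] = 0; for i ≠ 2, h[i] = 1 + Σ_k P[i][k]·h[k].
  h[0] = 1 + 3/10·h[0] + 1/5·h[1] + 3/10·h[3]
  h[1] = 1 + 3/10·h[0] + 1/5·h[1] + 1/5·h[3]
  h[3] = 1 + 3/10·h[0] + 3/10·h[1] + 1/5·h[3]
Solving the 3×3 linear system over states ≠ 2 gives exactly h = [1110/247, 1000/247, 0, 1100/247] (h[2] = 0 is the target).

h = [4.4939, 4.0486, 0.0000, 4.4534]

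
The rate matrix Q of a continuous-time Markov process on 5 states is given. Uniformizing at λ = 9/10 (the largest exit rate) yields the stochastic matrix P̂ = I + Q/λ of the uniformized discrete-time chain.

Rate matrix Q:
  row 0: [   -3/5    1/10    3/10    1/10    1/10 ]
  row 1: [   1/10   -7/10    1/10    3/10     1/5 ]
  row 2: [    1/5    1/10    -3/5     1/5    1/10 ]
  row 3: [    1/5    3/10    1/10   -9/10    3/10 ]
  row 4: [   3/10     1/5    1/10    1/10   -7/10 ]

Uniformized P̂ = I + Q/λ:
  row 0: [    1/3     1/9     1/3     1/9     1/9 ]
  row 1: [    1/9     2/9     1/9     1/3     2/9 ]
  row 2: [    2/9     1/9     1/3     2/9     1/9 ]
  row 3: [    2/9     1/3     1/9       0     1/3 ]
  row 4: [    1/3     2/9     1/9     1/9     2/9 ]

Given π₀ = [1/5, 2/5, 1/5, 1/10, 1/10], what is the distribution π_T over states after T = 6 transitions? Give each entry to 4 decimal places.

t=0: π = [0.2000, 0.4000, 0.2000, 0.1000, 0.1000]
t=1: π = [0.2111, 0.1889, 0.2000, 0.2111, 0.1889]
t=2: π = [0.2457, 0.2000, 0.2025, 0.1519, 0.2000]
t=3: π = [0.2495, 0.1893, 0.2107, 0.1612, 0.1893]
t=4: π = [0.2499, 0.1890, 0.2134, 0.1587, 0.1890]
t=5: π = [0.2500, 0.1884, 0.2141, 0.1592, 0.1884]
t=6: π = [0.2500, 0.1883, 0.2142, 0.1591, 0.1883]

π = [0.2500, 0.1883, 0.2142, 0.1591, 0.1883]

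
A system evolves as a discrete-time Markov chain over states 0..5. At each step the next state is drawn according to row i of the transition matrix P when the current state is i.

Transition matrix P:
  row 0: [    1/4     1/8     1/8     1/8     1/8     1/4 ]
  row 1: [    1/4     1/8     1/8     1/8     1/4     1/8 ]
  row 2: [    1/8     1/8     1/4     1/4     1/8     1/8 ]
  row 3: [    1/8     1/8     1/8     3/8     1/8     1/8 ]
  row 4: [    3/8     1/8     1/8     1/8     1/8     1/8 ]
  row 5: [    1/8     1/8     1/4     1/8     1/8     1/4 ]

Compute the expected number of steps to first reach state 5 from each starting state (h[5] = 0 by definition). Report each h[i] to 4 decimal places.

First-step conditioning: h[5] = 0; for i ≠ 5, h[i] = 1 + Σ_k P[i][k]·h[k].
  h[0] = 1 + 1/4·h[0] + 1/8·h[1] + 1/8·h[2] + 1/8·h[3] + 1/8·h[4]
  h[1] = 1 + 1/4·h[0] + 1/8·h[1] + 1/8·h[2] + 1/8·h[3] + 1/4·h[4]
  h[2] = 1 + 1/8·h[0] + 1/8·h[1] + 1/4·h[2] + 1/4·h[3] + 1/8·h[4]
  h[3] = 1 + 1/8·h[0] + 1/8·h[1] + 1/8·h[2] + 3/8·h[3] + 1/8·h[4]
  h[4] = 1 + 3/8·h[0] + 1/8·h[1] + 1/8·h[2] + 1/8·h[3] + 1/8·h[4]
Solving the 5×5 linear system over states ≠ 5 gives exactly h = [1536/269, 1752/269, 1792/269, 1792/269, 1728/269, 0] (h[5] = 0 is the target).

h = [5.7100, 6.5130, 6.6617, 6.6617, 6.4238, 0.0000]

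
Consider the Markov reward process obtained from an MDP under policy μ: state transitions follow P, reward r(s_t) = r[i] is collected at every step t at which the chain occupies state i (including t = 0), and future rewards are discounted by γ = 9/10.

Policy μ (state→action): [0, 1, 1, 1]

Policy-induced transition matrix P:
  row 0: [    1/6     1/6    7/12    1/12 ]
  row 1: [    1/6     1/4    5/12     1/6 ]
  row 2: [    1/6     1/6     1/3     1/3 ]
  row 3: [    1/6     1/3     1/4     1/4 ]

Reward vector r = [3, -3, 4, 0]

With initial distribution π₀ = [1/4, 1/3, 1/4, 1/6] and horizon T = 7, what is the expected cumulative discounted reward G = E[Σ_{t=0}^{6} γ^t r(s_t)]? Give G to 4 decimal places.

G = 6.4836

t=0: π = [0.2500, 0.3333, 0.2500, 0.1667], E[r] = 0.7500, γ^t·E[r] = 0.750000, running G = 0.750000
t=1: π = [0.1667, 0.2222, 0.4097, 0.2014], E[r] = 1.4722, γ^t·E[r] = 1.325000, running G = 2.075000
t=2: π = [0.1667, 0.2188, 0.3767, 0.2378], E[r] = 1.3507, γ^t·E[r] = 1.094063, running G = 3.169063
t=3: π = [0.1667, 0.2245, 0.3734, 0.2354], E[r] = 1.3200, γ^t·E[r] = 0.962297, running G = 4.131359
t=4: π = [0.1667, 0.2246, 0.3741, 0.2346], E[r] = 1.3226, γ^t·E[r] = 0.867728, running G = 4.999088
t=5: π = [0.1667, 0.2245, 0.3742, 0.2347], E[r] = 1.3232, γ^t·E[r] = 0.781333, running G = 5.780420
t=6: π = [0.1667, 0.2245, 0.3742, 0.2347], E[r] = 1.3231, γ^t·E[r] = 0.703171, running G = 6.483592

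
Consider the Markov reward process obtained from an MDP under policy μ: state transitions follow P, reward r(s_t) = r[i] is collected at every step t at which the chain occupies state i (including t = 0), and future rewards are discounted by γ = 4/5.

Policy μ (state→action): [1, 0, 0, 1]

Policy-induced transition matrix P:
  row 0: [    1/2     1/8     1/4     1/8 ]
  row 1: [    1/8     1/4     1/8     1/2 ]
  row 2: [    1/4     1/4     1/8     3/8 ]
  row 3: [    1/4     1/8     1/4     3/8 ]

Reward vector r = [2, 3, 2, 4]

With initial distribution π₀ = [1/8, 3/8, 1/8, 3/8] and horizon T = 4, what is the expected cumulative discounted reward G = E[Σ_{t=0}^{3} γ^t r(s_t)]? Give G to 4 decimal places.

G = 8.7700

t=0: π = [0.1250, 0.3750, 0.1250, 0.3750], E[r] = 3.1250, γ^t·E[r] = 3.125000, running G = 3.125000
t=1: π = [0.2344, 0.1875, 0.1875, 0.3906], E[r] = 2.9688, γ^t·E[r] = 2.375000, running G = 5.500000
t=2: π = [0.2852, 0.1719, 0.2031, 0.3398], E[r] = 2.8516, γ^t·E[r] = 1.825000, running G = 7.325000
t=3: π = [0.2998, 0.1719, 0.2031, 0.3252], E[r] = 2.8223, γ^t·E[r] = 1.445000, running G = 8.770000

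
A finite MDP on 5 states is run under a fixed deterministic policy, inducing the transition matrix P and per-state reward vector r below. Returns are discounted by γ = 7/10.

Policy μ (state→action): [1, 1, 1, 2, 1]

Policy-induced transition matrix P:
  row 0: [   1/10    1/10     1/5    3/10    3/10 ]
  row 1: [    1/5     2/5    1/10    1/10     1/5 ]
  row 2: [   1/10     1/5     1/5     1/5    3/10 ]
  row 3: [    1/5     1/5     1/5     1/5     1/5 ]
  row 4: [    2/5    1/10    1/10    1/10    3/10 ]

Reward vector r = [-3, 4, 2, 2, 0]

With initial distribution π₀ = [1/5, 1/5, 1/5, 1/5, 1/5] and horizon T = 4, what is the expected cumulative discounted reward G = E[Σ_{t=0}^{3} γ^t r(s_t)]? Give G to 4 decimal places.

t=0: π = [0.2000, 0.2000, 0.2000, 0.2000, 0.2000], E[r] = 1.0000, γ^t·E[r] = 1.000000, running G = 1.000000
t=1: π = [0.2000, 0.2000, 0.1600, 0.1800, 0.2600], E[r] = 0.8800, γ^t·E[r] = 0.616000, running G = 1.616000
t=2: π = [0.2160, 0.1940, 0.1540, 0.1740, 0.2620], E[r] = 0.7840, γ^t·E[r] = 0.384160, running G = 2.000160
t=3: π = [0.2154, 0.1910, 0.1544, 0.1760, 0.2632], E[r] = 0.7786, γ^t·E[r] = 0.267060, running G = 2.267220

G = 2.2672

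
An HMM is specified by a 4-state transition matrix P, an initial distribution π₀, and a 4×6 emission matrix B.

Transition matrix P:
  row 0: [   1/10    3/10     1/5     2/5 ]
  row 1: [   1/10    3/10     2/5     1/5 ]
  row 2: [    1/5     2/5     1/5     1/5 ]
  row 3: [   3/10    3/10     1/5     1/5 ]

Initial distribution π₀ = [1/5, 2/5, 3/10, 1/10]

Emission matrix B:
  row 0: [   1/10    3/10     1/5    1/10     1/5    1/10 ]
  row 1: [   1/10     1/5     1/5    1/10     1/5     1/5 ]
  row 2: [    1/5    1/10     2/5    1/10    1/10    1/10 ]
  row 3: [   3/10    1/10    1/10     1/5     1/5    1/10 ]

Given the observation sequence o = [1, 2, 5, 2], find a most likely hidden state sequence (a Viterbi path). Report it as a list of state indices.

path = [1, 2, 1, 2]

t=0: δ = [6.000e-02, 8.000e-02, 3.000e-02, 1.000e-02]  (obs o_0=1)
t=1: δ = [1.600e-03, 4.800e-03, 1.280e-02, 2.400e-03]  ψ = [1, 1, 1, 0]  (obs o_1=2)
t=2: δ = [2.560e-04, 1.024e-03, 2.560e-04, 2.560e-04]  ψ = [2, 2, 2, 2]  (obs o_2=5)
t=3: δ = [2.048e-05, 6.144e-05, 1.638e-04, 2.048e-05]  ψ = [1, 1, 1, 1]  (obs o_3=2)
backtrack: best end state = 2; path = [1, 2, 1, 2]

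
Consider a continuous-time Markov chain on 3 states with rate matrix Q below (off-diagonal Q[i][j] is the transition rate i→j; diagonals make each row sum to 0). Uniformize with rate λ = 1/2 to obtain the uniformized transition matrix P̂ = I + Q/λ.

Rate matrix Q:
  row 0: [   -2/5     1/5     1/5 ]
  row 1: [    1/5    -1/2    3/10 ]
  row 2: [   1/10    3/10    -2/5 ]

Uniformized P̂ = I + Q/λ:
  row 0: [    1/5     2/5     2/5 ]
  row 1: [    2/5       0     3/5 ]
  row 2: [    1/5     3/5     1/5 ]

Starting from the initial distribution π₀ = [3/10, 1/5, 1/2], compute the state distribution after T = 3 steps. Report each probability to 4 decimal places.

π = [0.2600, 0.3632, 0.3768]

t=0: π = [0.3000, 0.2000, 0.5000]
t=1: π = [0.2400, 0.4200, 0.3400]
t=2: π = [0.2840, 0.3000, 0.4160]
t=3: π = [0.2600, 0.3632, 0.3768]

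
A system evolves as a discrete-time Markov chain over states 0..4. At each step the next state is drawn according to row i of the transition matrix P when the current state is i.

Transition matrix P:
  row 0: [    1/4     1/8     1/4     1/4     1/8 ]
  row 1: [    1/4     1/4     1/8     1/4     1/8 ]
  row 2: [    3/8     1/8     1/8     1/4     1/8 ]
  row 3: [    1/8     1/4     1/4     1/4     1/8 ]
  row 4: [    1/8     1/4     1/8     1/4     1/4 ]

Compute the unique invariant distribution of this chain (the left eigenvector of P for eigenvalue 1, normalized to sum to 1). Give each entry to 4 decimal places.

Balance equations π_j = Σ_i π_i·P[i][j]:
  π_0 = 1/4·π_0 + 1/4·π_1 + 3/8·π_2 + 1/8·π_3 + 1/8·π_4
  π_1 = 1/8·π_0 + 1/4·π_1 + 1/8·π_2 + 1/4·π_3 + 1/4·π_4
  π_2 = 1/4·π_0 + 1/8·π_1 + 1/8·π_2 + 1/4·π_3 + 1/8·π_4
  π_3 = 1/4·π_0 + 1/4·π_1 + 1/4·π_2 + 1/4·π_3 + 1/4·π_4
  normalize: π_0 + π_1 + π_2 + π_3 + π_4 = 1
Solving the linear system gives exactly π = [395/1764, 39/196, 325/1764, 1/4, 1/7].

π = [0.2239, 0.1990, 0.1842, 0.2500, 0.1429]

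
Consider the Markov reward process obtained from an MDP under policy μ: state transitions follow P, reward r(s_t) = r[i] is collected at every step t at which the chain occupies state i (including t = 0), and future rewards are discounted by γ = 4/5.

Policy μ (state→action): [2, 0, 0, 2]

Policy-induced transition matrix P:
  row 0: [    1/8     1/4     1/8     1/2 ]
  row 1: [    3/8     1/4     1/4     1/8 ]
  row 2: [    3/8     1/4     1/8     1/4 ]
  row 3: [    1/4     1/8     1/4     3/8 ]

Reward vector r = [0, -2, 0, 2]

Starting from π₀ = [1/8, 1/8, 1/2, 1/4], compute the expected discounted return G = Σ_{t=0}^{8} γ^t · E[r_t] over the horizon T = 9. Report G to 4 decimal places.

t=0: π = [0.1250, 0.1250, 0.5000, 0.2500], E[r] = 0.2500, γ^t·E[r] = 0.250000, running G = 0.250000
t=1: π = [0.3125, 0.2188, 0.1719, 0.2969], E[r] = 0.1563, γ^t·E[r] = 0.125000, running G = 0.375000
t=2: π = [0.2598, 0.2129, 0.1895, 0.3379], E[r] = 0.2500, γ^t·E[r] = 0.160000, running G = 0.535000
t=3: π = [0.2678, 0.2078, 0.1938, 0.3306], E[r] = 0.2456, γ^t·E[r] = 0.125750, running G = 0.660750
t=4: π = [0.2667, 0.2087, 0.1923, 0.3323], E[r] = 0.2473, γ^t·E[r] = 0.101275, running G = 0.762025
t=5: π = [0.2668, 0.2085, 0.1926, 0.3321], E[r] = 0.2473, γ^t·E[r] = 0.081050, running G = 0.843075
t=6: π = [0.2668, 0.2085, 0.1926, 0.3322], E[r] = 0.2473, γ^t·E[r] = 0.064839, running G = 0.907914
t=7: π = [0.2668, 0.2085, 0.1926, 0.3322], E[r] = 0.2474, γ^t·E[r] = 0.051873, running G = 0.959787
t=8: π = [0.2668, 0.2085, 0.1926, 0.3322], E[r] = 0.2473, γ^t·E[r] = 0.041498, running G = 1.001286

G = 1.0013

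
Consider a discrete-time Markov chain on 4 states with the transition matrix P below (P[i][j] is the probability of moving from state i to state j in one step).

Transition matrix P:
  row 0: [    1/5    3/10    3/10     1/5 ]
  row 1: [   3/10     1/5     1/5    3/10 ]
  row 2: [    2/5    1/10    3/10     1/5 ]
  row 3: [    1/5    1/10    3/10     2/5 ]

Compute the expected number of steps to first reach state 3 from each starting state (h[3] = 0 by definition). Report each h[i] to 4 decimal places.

First-step conditioning: h[3] = 0; for i ≠ 3, h[i] = 1 + Σ_k P[i][k]·h[k].
  h[0] = 1 + 1/5·h[0] + 3/10·h[1] + 3/10·h[2]
  h[1] = 1 + 3/10·h[0] + 1/5·h[1] + 1/5·h[2]
  h[2] = 1 + 2/5·h[0] + 1/10·h[1] + 3/10·h[2]
Solving the 3×3 linear system over states ≠ 3 gives exactly h = [9/2, 49/12, 55/12, 0] (h[3] = 0 is the target).

h = [4.5000, 4.0833, 4.5833, 0.0000]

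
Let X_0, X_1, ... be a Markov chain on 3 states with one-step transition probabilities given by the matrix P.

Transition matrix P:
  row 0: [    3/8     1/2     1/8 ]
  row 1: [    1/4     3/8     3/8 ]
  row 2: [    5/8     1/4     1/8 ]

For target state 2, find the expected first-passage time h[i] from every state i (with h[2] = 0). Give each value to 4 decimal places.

First-step conditioning: h[2] = 0; for i ≠ 2, h[i] = 1 + Σ_k P[i][k]·h[k].
  h[0] = 1 + 3/8·h[0] + 1/2·h[1]
  h[1] = 1 + 1/4·h[0] + 3/8·h[1]
Solving the 2×2 linear system over states ≠ 2 gives exactly h = [72/17, 56/17, 0] (h[2] = 0 is the target).

h = [4.2353, 3.2941, 0.0000]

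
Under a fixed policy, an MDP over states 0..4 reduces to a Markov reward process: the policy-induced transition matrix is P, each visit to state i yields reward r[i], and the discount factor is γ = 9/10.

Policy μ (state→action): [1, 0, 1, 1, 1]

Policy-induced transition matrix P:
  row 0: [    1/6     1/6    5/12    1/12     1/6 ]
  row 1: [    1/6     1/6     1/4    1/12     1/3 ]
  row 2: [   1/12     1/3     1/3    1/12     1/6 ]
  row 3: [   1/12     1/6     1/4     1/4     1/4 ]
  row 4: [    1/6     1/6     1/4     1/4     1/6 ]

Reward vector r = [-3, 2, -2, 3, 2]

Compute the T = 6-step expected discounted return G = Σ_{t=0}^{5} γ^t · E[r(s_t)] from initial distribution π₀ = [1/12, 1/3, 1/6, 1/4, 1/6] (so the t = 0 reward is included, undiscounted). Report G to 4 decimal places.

t=0: π = [0.0833, 0.3333, 0.1667, 0.2500, 0.1667], E[r] = 1.1667, γ^t·E[r] = 1.166667, running G = 1.166667
t=1: π = [0.1319, 0.1944, 0.2778, 0.1528, 0.2431], E[r] = 0.3819, γ^t·E[r] = 0.343750, running G = 1.510417
t=2: π = [0.1308, 0.2130, 0.2951, 0.1493, 0.2118], E[r] = 0.3148, γ^t·E[r] = 0.255000, running G = 1.765417
t=3: π = [0.1296, 0.2159, 0.2964, 0.1435, 0.2146], E[r] = 0.3098, γ^t·E[r] = 0.225844, running G = 1.991260
t=4: π = [0.1300, 0.2161, 0.2963, 0.1430, 0.2146], E[r] = 0.3078, γ^t·E[r] = 0.201925, running G = 2.193186
t=5: π = [0.1301, 0.2161, 0.2964, 0.1429, 0.2146], E[r] = 0.3072, γ^t·E[r] = 0.181408, running G = 2.374594

G = 2.3746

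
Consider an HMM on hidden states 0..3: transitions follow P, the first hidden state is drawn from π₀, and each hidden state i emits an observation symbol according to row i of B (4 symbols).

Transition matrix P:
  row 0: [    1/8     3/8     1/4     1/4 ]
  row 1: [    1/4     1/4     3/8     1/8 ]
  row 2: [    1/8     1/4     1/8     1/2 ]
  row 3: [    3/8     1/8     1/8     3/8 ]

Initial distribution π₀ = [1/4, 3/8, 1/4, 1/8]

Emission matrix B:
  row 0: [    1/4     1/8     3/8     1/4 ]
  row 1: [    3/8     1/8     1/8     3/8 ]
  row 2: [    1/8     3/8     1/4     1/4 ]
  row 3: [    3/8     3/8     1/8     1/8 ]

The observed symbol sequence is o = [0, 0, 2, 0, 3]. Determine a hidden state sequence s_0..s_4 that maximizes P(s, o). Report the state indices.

path = [1, 1, 2, 3, 0]

t=0: δ = [6.250e-02, 1.406e-01, 3.125e-02, 4.688e-02]  (obs o_0=0)
t=1: δ = [8.789e-03, 1.318e-02, 6.592e-03, 6.592e-03]  ψ = [1, 1, 1, 1]  (obs o_1=0)
t=2: δ = [1.236e-03, 4.120e-04, 1.236e-03, 4.120e-04]  ψ = [1, 0, 1, 2]  (obs o_2=2)
t=3: δ = [3.862e-05, 1.738e-04, 3.862e-05, 2.317e-04]  ψ = [0, 0, 0, 2]  (obs o_3=0)
t=4: δ = [2.173e-05, 1.629e-05, 1.629e-05, 1.086e-05]  ψ = [3, 1, 1, 3]  (obs o_4=3)
backtrack: best end state = 0; path = [1, 1, 2, 3, 0]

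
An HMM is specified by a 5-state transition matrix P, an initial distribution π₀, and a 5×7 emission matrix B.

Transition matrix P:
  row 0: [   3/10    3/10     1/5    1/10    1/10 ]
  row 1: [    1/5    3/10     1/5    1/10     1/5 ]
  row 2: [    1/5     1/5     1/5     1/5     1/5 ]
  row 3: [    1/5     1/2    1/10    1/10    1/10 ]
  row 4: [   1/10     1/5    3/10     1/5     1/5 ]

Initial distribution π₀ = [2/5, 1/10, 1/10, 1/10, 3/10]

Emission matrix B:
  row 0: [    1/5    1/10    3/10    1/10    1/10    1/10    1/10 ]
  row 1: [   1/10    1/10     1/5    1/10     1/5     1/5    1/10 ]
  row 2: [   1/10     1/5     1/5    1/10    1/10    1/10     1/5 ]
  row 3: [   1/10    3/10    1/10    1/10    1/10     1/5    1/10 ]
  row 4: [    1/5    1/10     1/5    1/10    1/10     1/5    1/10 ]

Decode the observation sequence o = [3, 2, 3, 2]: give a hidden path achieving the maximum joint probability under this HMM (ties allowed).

t=0: δ = [4.000e-02, 1.000e-02, 1.000e-02, 1.000e-02, 3.000e-02]  (obs o_0=3)
t=1: δ = [3.600e-03, 2.400e-03, 1.800e-03, 6.000e-04, 1.200e-03]  ψ = [0, 0, 4, 4, 4]  (obs o_1=2)
t=2: δ = [1.080e-04, 1.080e-04, 7.200e-05, 3.600e-05, 4.800e-05]  ψ = [0, 0, 0, 0, 1]  (obs o_2=3)
t=3: δ = [9.720e-06, 6.480e-06, 4.320e-06, 1.440e-06, 4.320e-06]  ψ = [0, 0, 0, 2, 1]  (obs o_3=2)
backtrack: best end state = 0; path = [0, 0, 0, 0]

path = [0, 0, 0, 0]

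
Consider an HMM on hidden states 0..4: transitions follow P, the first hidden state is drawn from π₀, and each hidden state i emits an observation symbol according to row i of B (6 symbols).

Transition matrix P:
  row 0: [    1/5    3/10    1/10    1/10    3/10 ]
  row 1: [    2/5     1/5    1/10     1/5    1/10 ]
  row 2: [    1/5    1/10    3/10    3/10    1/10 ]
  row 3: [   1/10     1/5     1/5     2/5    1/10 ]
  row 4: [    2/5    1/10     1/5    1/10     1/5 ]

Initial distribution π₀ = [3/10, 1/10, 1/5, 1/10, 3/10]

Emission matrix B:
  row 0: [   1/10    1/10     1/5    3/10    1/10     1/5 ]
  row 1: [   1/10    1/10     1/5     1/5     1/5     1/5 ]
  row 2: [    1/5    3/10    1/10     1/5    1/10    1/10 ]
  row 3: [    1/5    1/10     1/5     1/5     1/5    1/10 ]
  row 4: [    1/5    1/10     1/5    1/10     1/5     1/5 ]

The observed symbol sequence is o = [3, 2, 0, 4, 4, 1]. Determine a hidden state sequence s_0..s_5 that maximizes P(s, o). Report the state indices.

t=0: δ = [9.000e-02, 2.000e-02, 4.000e-02, 2.000e-02, 3.000e-02]  (obs o_0=3)
t=1: δ = [3.600e-03, 5.400e-03, 1.200e-03, 2.400e-03, 5.400e-03]  ψ = [0, 0, 2, 2, 0]  (obs o_1=2)
t=2: δ = [2.160e-04, 1.080e-04, 2.160e-04, 2.160e-04, 2.160e-04]  ψ = [1, 0, 4, 1, 0]  (obs o_2=0)
t=3: δ = [8.640e-06, 1.296e-05, 6.480e-06, 1.728e-05, 1.296e-05]  ψ = [4, 0, 2, 3, 0]  (obs o_3=4)
t=4: δ = [5.184e-07, 6.912e-07, 3.456e-07, 1.382e-06, 5.184e-07]  ψ = [1, 3, 3, 3, 0]  (obs o_4=4)
t=5: δ = [2.765e-08, 2.765e-08, 8.294e-08, 5.530e-08, 1.555e-08]  ψ = [1, 3, 3, 3, 0]  (obs o_5=1)
backtrack: best end state = 2; path = [0, 1, 3, 3, 3, 2]

path = [0, 1, 3, 3, 3, 2]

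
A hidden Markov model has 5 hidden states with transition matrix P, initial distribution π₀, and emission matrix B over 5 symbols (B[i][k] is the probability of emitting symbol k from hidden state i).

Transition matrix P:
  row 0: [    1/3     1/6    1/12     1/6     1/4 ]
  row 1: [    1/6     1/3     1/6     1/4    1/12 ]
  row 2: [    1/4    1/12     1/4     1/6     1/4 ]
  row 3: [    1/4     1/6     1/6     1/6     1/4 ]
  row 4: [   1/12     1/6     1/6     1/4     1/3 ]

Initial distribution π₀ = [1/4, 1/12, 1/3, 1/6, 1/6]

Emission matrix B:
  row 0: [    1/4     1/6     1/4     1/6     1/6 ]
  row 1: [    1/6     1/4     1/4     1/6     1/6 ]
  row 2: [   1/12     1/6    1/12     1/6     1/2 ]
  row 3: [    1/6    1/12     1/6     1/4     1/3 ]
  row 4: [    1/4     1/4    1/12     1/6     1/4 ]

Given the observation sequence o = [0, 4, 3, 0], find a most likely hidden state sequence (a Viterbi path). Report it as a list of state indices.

t=0: δ = [6.250e-02, 1.389e-02, 2.778e-02, 2.778e-02, 4.167e-02]  (obs o_0=0)
t=1: δ = [3.472e-03, 1.736e-03, 3.472e-03, 3.472e-03, 3.906e-03]  ψ = [0, 0, 2, 0, 0]  (obs o_1=4)
t=2: δ = [1.929e-04, 1.085e-04, 1.447e-04, 2.441e-04, 2.170e-04]  ψ = [0, 4, 2, 4, 4]  (obs o_2=3)
t=3: δ = [1.608e-05, 6.782e-06, 3.391e-06, 9.042e-06, 1.808e-05]  ψ = [0, 3, 3, 4, 4]  (obs o_3=0)
backtrack: best end state = 4; path = [0, 4, 4, 4]

path = [0, 4, 4, 4]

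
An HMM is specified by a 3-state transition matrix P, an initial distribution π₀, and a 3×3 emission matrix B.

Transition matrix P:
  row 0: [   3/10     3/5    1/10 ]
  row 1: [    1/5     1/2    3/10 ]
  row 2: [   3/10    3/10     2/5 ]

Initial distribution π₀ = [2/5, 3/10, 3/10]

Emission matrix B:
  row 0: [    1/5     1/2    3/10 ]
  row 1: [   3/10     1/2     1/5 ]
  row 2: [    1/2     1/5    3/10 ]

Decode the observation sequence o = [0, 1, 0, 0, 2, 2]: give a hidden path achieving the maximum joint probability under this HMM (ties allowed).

t=0: δ = [8.000e-02, 9.000e-02, 1.500e-01]  (obs o_0=0)
t=1: δ = [2.250e-02, 2.400e-02, 1.200e-02]  ψ = [2, 0, 2]  (obs o_1=1)
t=2: δ = [1.350e-03, 4.050e-03, 3.600e-03]  ψ = [0, 0, 1]  (obs o_2=0)
t=3: δ = [2.160e-04, 6.075e-04, 7.200e-04]  ψ = [2, 1, 2]  (obs o_3=0)
t=4: δ = [6.480e-05, 6.075e-05, 8.640e-05]  ψ = [2, 1, 2]  (obs o_4=2)
t=5: δ = [7.776e-06, 7.776e-06, 1.037e-05]  ψ = [2, 0, 2]  (obs o_5=2)
backtrack: best end state = 2; path = [0, 1, 2, 2, 2, 2]

path = [0, 1, 2, 2, 2, 2]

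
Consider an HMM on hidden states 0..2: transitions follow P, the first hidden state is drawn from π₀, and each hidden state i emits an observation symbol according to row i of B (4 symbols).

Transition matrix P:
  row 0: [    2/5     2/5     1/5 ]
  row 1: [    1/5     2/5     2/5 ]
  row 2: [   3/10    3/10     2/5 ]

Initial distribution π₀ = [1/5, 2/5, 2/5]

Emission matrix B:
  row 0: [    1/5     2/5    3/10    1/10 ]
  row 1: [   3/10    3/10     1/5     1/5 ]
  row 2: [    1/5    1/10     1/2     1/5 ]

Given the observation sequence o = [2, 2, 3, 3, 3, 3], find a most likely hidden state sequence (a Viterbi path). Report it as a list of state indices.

t=0: δ = [6.000e-02, 8.000e-02, 2.000e-01]  (obs o_0=2)
t=1: δ = [1.800e-02, 1.200e-02, 4.000e-02]  ψ = [2, 2, 2]  (obs o_1=2)
t=2: δ = [1.200e-03, 2.400e-03, 3.200e-03]  ψ = [2, 2, 2]  (obs o_2=3)
t=3: δ = [9.600e-05, 1.920e-04, 2.560e-04]  ψ = [2, 1, 2]  (obs o_3=3)
t=4: δ = [7.680e-06, 1.536e-05, 2.048e-05]  ψ = [2, 1, 2]  (obs o_4=3)
t=5: δ = [6.144e-07, 1.229e-06, 1.638e-06]  ψ = [2, 1, 2]  (obs o_5=3)
backtrack: best end state = 2; path = [2, 2, 2, 2, 2, 2]

path = [2, 2, 2, 2, 2, 2]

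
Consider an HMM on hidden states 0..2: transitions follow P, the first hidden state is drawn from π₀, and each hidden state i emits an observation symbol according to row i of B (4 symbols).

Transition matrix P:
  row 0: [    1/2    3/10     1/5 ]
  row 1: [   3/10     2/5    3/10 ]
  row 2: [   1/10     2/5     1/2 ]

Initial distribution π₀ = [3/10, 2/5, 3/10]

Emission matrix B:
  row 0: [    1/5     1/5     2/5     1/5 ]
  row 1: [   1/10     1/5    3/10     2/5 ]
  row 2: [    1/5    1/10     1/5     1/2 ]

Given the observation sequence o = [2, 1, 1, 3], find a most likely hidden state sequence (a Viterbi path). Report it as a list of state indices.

path = [0, 0, 0, 1]

t=0: δ = [1.200e-01, 1.200e-01, 6.000e-02]  (obs o_0=2)
t=1: δ = [1.200e-02, 9.600e-03, 3.600e-03]  ψ = [0, 1, 1]  (obs o_1=1)
t=2: δ = [1.200e-03, 7.680e-04, 2.880e-04]  ψ = [0, 1, 1]  (obs o_2=1)
t=3: δ = [1.200e-04, 1.440e-04, 1.200e-04]  ψ = [0, 0, 0]  (obs o_3=3)
backtrack: best end state = 1; path = [0, 0, 0, 1]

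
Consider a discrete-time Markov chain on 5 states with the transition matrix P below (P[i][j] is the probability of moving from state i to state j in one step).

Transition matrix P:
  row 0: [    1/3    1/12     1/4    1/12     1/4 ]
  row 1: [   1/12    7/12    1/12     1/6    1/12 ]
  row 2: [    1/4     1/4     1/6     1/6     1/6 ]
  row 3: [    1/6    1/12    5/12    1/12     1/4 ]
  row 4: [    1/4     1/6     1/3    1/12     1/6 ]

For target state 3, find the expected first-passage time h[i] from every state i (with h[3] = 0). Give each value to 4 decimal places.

h = [8.1784, 7.1227, 7.3978, 0.0000, 8.0372]

First-step conditioning: h[3] = 0; for i ≠ 3, h[i] = 1 + Σ_k P[i][k]·h[k].
  h[0] = 1 + 1/3·h[0] + 1/12·h[1] + 1/4·h[2] + 1/4·h[4]
  h[1] = 1 + 1/12·h[0] + 7/12·h[1] + 1/12·h[2] + 1/12·h[4]
  h[2] = 1 + 1/4·h[0] + 1/4·h[1] + 1/6·h[2] + 1/6·h[4]
  h[4] = 1 + 1/4·h[0] + 1/6·h[1] + 1/3·h[2] + 1/6·h[4]
Solving the 4×4 linear system over states ≠ 3 gives exactly h = [2200/269, 1916/269, 1990/269, 0, 2162/269] (h[3] = 0 is the target).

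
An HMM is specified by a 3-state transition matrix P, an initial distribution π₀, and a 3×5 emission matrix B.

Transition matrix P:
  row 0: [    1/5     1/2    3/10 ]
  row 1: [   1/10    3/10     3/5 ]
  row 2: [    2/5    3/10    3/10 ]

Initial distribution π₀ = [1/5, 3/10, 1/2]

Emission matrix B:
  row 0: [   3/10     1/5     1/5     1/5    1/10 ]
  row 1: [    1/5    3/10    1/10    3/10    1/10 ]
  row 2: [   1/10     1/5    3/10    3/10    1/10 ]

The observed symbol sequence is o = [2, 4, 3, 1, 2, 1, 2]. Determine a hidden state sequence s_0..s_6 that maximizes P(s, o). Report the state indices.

t=0: δ = [4.000e-02, 3.000e-02, 1.500e-01]  (obs o_0=2)
t=1: δ = [6.000e-03, 4.500e-03, 4.500e-03]  ψ = [2, 2, 2]  (obs o_1=4)
t=2: δ = [3.600e-04, 9.000e-04, 8.100e-04]  ψ = [2, 0, 1]  (obs o_2=3)
t=3: δ = [6.480e-05, 8.100e-05, 1.080e-04]  ψ = [2, 1, 1]  (obs o_3=1)
t=4: δ = [8.640e-06, 3.240e-06, 1.458e-05]  ψ = [2, 0, 1]  (obs o_4=2)
t=5: δ = [1.166e-06, 1.312e-06, 8.748e-07]  ψ = [2, 2, 2]  (obs o_5=1)
t=6: δ = [6.998e-08, 5.832e-08, 2.362e-07]  ψ = [2, 0, 1]  (obs o_6=2)
backtrack: best end state = 2; path = [2, 0, 1, 1, 2, 1, 2]

path = [2, 0, 1, 1, 2, 1, 2]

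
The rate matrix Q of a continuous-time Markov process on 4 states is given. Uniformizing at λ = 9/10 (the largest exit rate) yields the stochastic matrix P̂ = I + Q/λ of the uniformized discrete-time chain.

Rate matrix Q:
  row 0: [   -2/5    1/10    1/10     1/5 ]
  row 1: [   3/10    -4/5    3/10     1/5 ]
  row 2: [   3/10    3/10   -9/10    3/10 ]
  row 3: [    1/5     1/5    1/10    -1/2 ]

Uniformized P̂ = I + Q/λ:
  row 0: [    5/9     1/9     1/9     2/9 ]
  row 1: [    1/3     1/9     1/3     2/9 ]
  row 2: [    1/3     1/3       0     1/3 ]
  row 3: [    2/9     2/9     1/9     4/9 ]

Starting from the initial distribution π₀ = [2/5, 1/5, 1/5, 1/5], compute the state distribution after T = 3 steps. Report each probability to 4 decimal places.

t=0: π = [0.4000, 0.2000, 0.2000, 0.2000]
t=1: π = [0.4000, 0.1778, 0.1333, 0.2889]
t=2: π = [0.3901, 0.1728, 0.1358, 0.3012]
t=3: π = [0.3866, 0.1748, 0.1344, 0.3043]

π = [0.3866, 0.1748, 0.1344, 0.3043]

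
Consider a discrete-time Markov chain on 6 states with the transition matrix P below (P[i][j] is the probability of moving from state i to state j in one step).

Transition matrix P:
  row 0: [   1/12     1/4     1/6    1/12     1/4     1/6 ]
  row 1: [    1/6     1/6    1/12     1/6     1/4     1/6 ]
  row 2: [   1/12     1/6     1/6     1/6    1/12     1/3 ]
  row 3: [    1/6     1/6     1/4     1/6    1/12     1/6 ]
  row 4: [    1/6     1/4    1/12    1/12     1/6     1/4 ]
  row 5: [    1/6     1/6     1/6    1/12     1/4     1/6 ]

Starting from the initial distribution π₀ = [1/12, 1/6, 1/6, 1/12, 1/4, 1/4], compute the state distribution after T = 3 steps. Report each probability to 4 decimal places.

t=0: π = [0.0833, 0.1667, 0.1667, 0.0833, 0.2500, 0.2500]
t=1: π = [0.1458, 0.1944, 0.1389, 0.1181, 0.1875, 0.2153]
t=2: π = [0.1429, 0.1944, 0.1447, 0.1209, 0.1916, 0.2054]
t=3: π = [0.1427, 0.1945, 0.1446, 0.1217, 0.1898, 0.2067]

π = [0.1427, 0.1945, 0.1446, 0.1217, 0.1898, 0.2067]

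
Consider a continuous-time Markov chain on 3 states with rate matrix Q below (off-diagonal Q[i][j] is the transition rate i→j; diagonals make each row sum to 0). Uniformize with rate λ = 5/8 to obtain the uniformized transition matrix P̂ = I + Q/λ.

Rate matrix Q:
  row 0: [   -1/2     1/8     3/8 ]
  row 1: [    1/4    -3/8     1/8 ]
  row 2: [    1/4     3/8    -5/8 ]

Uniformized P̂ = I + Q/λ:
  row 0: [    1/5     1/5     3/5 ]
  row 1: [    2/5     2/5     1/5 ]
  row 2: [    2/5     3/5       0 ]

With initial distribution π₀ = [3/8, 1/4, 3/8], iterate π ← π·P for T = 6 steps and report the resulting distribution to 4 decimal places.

t=0: π = [0.3750, 0.2500, 0.3750]
t=1: π = [0.3250, 0.4000, 0.2750]
t=2: π = [0.3350, 0.3900, 0.2750]
t=3: π = [0.3330, 0.3880, 0.2790]
t=4: π = [0.3334, 0.3892, 0.2774]
t=5: π = [0.3333, 0.3888, 0.2779]
t=6: π = [0.3333, 0.3889, 0.2778]

π = [0.3333, 0.3889, 0.2778]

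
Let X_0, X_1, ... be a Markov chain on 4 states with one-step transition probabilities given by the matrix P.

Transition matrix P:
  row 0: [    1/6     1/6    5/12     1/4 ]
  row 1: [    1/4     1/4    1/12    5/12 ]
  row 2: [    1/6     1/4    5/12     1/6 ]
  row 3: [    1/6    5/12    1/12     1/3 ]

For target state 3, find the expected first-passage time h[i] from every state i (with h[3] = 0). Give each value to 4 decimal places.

First-step conditioning: h[3] = 0; for i ≠ 3, h[i] = 1 + Σ_k P[i][k]·h[k].
  h[0] = 1 + 1/6·h[0] + 1/6·h[1] + 5/12·h[2]
  h[1] = 1 + 1/4·h[0] + 1/4·h[1] + 1/12·h[2]
  h[2] = 1 + 1/6·h[0] + 1/4·h[1] + 5/12·h[2]
Solving the 3×3 linear system over states ≠ 3 gives exactly h = [1632/419, 1296/419, 1740/419, 0] (h[3] = 0 is the target).

h = [3.8950, 3.0931, 4.1527, 0.0000]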